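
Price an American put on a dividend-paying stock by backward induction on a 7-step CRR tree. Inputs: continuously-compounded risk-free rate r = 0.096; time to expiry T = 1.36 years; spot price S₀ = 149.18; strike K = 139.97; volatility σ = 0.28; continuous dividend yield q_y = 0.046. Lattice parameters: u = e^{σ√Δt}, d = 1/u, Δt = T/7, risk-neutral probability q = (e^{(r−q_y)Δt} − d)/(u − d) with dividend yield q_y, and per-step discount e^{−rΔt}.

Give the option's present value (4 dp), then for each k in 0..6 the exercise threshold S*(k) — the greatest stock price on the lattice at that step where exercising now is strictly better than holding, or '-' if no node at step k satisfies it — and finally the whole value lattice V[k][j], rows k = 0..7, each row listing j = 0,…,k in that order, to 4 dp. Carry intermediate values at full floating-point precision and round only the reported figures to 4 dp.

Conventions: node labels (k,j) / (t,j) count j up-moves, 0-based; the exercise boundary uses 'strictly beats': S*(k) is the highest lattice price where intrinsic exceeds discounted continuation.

price = 11.0194
boundary = - - - 103.0176 91.0566 103.0176 116.5497
tree:
11.0194
17.0272 5.6233
25.5324 9.4409 2.1434
36.9524 15.4451 3.9900 0.4388
48.9134 24.4357 7.3313 0.9099 0.0000
59.4856 36.9524 13.2482 1.8866 0.0000 0.0000
68.8303 48.9134 23.4203 3.9117 0.0000 0.0000 0.0000
77.0900 59.4856 36.9524 8.1107 0.0000 0.0000 0.0000 0.0000

params: Δt=0.19429 u=1.13136 d=0.88389 q=0.50863 e^(-rΔt)=0.98152
t_7 payoffs: 77.0900 59.4856 36.9524 8.1107 0.0000 0.0000 0.0000 0.0000
t_6: node(6,0) S=71.1397 payoff=68.8303 vs cont=66.8768 → 68.8303 [stop]  node(6,1) S=91.0566 payoff=48.9134 vs cont=47.1371 → 48.9134 [stop]  node(6,2) S=116.5497 payoff=23.4203 vs cont=21.8709 → 23.4203 [stop]  node(6,3) S=149.1800 payoff=0.0000 vs cont=3.9117 → 3.9117 [wait]  node(6,4) S=190.9458 payoff=0.0000 vs cont=0.0000 → 0.0000 [wait]  node(6,5) S=244.4047 payoff=0.0000 vs cont=0.0000 → 0.0000 [wait]  node(6,6) S=312.8305 payoff=0.0000 vs cont=0.0000 → 0.0000 [wait]  ⇒ S*(6)=116.5497
t_5: node(5,0) S=80.4844 payoff=59.4856 vs cont=57.6152 → 59.4856 [stop]  node(5,1) S=103.0176 payoff=36.9524 vs cont=35.2826 → 36.9524 [stop]  node(5,2) S=131.8593 payoff=8.1107 vs cont=13.2482 → 13.2482 [wait]  node(5,3) S=168.7759 payoff=0.0000 vs cont=1.8866 → 1.8866 [wait]  node(5,4) S=216.0279 payoff=0.0000 vs cont=0.0000 → 0.0000 [wait]  node(5,5) S=276.5091 payoff=0.0000 vs cont=0.0000 → 0.0000 [wait]  ⇒ S*(5)=103.0176
t_4: node(4,0) S=91.0566 payoff=48.9134 vs cont=47.1371 → 48.9134 [stop]  node(4,1) S=116.5497 payoff=23.4203 vs cont=24.4357 → 24.4357 [wait]  node(4,2) S=149.1800 payoff=0.0000 vs cont=7.3313 → 7.3313 [wait]  node(4,3) S=190.9458 payoff=0.0000 vs cont=0.9099 → 0.9099 [wait]  node(4,4) S=244.4047 payoff=0.0000 vs cont=0.0000 → 0.0000 [wait]  ⇒ S*(4)=91.0566
t_3: node(3,0) S=103.0176 payoff=36.9524 vs cont=35.7895 → 36.9524 [stop]  node(3,1) S=131.8593 payoff=8.1107 vs cont=15.4451 → 15.4451 [wait]  node(3,2) S=168.7759 payoff=0.0000 vs cont=3.9900 → 3.9900 [wait]  node(3,3) S=216.0279 payoff=0.0000 vs cont=0.4388 → 0.4388 [wait]  ⇒ S*(3)=103.0176
t_2: node(2,0) S=116.5497 payoff=23.4203 vs cont=25.5324 → 25.5324 [wait]  node(2,1) S=149.1800 payoff=0.0000 vs cont=9.4409 → 9.4409 [wait]  node(2,2) S=190.9458 payoff=0.0000 vs cont=2.1434 → 2.1434 [wait]  ⇒ S*(2)=-
t_1: node(1,0) S=131.8593 payoff=8.1107 vs cont=17.0272 → 17.0272 [wait]  node(1,1) S=168.7759 payoff=0.0000 vs cont=5.6233 → 5.6233 [wait]  ⇒ S*(1)=-
t_0: node(0,0) S=149.1800 payoff=0.0000 vs cont=11.0194 → 11.0194 [wait]  ⇒ S*(0)=-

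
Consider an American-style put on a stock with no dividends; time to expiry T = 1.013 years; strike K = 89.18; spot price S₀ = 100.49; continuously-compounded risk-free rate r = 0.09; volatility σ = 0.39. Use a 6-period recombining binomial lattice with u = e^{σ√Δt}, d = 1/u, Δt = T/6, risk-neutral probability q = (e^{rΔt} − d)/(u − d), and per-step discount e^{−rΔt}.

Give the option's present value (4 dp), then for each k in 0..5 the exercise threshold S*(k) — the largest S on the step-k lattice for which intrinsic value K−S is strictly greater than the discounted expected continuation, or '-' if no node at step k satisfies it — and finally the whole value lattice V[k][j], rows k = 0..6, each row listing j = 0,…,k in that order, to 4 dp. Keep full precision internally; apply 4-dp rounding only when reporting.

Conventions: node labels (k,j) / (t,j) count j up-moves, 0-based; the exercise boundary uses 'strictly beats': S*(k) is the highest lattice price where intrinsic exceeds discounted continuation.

params: Δt=0.16883 u=1.17380 d=0.85193 q=0.50759 e^(-rΔt)=0.98492
t_6 payoffs: 50.7604 36.2450 16.2455 0.0000 0.0000 0.0000 0.0000
t_5: node(5,0) S=45.0970 payoff=44.0830 vs cont=42.7381 → 44.0830 [stop]  node(5,1) S=62.1352 payoff=27.0448 vs cont=25.6999 → 27.0448 [stop]  node(5,2) S=85.6107 payoff=3.5693 vs cont=7.8788 → 7.8788 [wait]  node(5,3) S=117.9554 payoff=0.0000 vs cont=0.0000 → 0.0000 [wait]  node(5,4) S=162.5204 payoff=0.0000 vs cont=0.0000 → 0.0000 [wait]  node(5,5) S=223.9225 payoff=0.0000 vs cont=0.0000 → 0.0000 [wait]  ⇒ S*(5)=62.1352
t_4: node(4,0) S=52.9350 payoff=36.2450 vs cont=34.9002 → 36.2450 [stop]  node(4,1) S=72.9345 payoff=16.2455 vs cont=17.0551 → 17.0551 [wait]  node(4,2) S=100.4900 payoff=0.0000 vs cont=3.8211 → 3.8211 [wait]  node(4,3) S=138.4563 payoff=0.0000 vs cont=0.0000 → 0.0000 [wait]  node(4,4) S=190.7668 payoff=0.0000 vs cont=0.0000 → 0.0000 [wait]  ⇒ S*(4)=52.9350
t_3: node(3,0) S=62.1352 payoff=27.0448 vs cont=26.1047 → 27.0448 [stop]  node(3,1) S=85.6107 payoff=3.5693 vs cont=10.1817 → 10.1817 [wait]  node(3,2) S=117.9554 payoff=0.0000 vs cont=1.8532 → 1.8532 [wait]  node(3,3) S=162.5204 payoff=0.0000 vs cont=0.0000 → 0.0000 [wait]  ⇒ S*(3)=62.1352
t_2: node(2,0) S=72.9345 payoff=16.2455 vs cont=18.2065 → 18.2065 [wait]  node(2,1) S=100.4900 payoff=0.0000 vs cont=5.8644 → 5.8644 [wait]  node(2,2) S=138.4563 payoff=0.0000 vs cont=0.8987 → 0.8987 [wait]  ⇒ S*(2)=-
t_1: node(1,0) S=85.6107 payoff=3.5693 vs cont=11.7617 → 11.7617 [wait]  node(1,1) S=117.9554 payoff=0.0000 vs cont=3.2935 → 3.2935 [wait]  ⇒ S*(1)=-
t_0: node(0,0) S=100.4900 payoff=0.0000 vs cont=7.3507 → 7.3507 [wait]  ⇒ S*(0)=-

price = 7.3507
boundary = - - - 62.1352 52.9350 62.1352
tree:
7.3507
11.7617 3.2935
18.2065 5.8644 0.8987
27.0448 10.1817 1.8532 0.0000
36.2450 17.0551 3.8211 0.0000 0.0000
44.0830 27.0448 7.8788 0.0000 0.0000 0.0000
50.7604 36.2450 16.2455 0.0000 0.0000 0.0000 0.0000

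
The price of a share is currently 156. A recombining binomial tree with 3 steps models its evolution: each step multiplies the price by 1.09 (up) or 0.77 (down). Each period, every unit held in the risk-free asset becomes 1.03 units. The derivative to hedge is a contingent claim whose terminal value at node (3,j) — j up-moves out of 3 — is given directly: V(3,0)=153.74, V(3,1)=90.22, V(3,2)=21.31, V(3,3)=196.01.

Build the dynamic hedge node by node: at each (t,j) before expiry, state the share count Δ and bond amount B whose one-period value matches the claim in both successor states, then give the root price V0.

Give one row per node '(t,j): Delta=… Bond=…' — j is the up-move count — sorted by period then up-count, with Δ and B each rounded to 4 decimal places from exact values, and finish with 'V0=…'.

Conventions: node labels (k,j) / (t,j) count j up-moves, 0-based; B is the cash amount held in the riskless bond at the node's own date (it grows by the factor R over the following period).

(0,0): Delta=1.7390 Bond=-159.8334
(1,0): Delta=-1.7150 Bond=250.2713
(1,1): Delta=2.3021 Bond=-260.3745
(2,0): Delta=-2.1461 Bond=297.6553
(2,1): Delta=-1.6447 Bond=248.5774
(2,2): Delta=2.9455 Bond=-387.4387
V0=111.4580

Risk-neutral probability p* = (R−d)/(u−d) = (1.03−0.77)/(1.09−0.77) = 0.8125.
Payoffs at expiry: V(3,0)=153.7400, V(3,1)=90.2200, V(3,2)=21.3100, V(3,3)=196.0100
Node (2,0) S=92.4924: V=(p*·90.2200+(1−p*)·153.7400)/1.03=99.1553; Δ=(90.2200−153.7400)/(100.8167−71.2191)=-2.1461; B=V−Δ·S=297.6553
Node (2,1) S=130.9308: V=(p*·21.3100+(1−p*)·90.2200)/1.03=33.2336; Δ=(21.3100−90.2200)/(142.7146−100.8167)=-1.6447; B=V−Δ·S=248.5774
Node (2,2) S=185.3436: V=(p*·196.0100+(1−p*)·21.3100)/1.03=158.4988; Δ=(196.0100−21.3100)/(202.0245−142.7146)=2.9455; B=V−Δ·S=-387.4387
Node (1,0) S=120.1200: V=(p*·33.2336+(1−p*)·99.1553)/1.03=44.2660; Δ=(33.2336−99.1553)/(130.9308−92.4924)=-1.7150; B=V−Δ·S=250.2713
Node (1,1) S=170.0400: V=(p*·158.4988+(1−p*)·33.2336)/1.03=131.0792; Δ=(158.4988−33.2336)/(185.3436−130.9308)=2.3021; B=V−Δ·S=-260.3745
Node (0,0) S=156.0000: V=(p*·131.0792+(1−p*)·44.2660)/1.03=111.4580; Δ=(131.0792−44.2660)/(170.0400−120.1200)=1.7390; B=V−Δ·S=-159.8334
As a check, the time-0 holding Δ(0,0)·S0 + B(0,0) comes to 111.4580 — exactly V0.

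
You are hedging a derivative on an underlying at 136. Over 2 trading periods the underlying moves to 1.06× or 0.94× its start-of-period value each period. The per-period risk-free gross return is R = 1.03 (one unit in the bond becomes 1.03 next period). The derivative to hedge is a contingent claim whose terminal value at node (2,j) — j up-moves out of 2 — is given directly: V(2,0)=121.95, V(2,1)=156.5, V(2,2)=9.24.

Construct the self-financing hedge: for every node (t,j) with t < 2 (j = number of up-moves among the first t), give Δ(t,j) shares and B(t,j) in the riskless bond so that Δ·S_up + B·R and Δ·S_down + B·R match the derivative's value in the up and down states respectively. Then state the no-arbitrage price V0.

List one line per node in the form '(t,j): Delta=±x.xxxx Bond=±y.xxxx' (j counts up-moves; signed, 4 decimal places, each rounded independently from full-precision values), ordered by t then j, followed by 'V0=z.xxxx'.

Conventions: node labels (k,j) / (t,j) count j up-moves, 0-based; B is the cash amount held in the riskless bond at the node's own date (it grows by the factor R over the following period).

Since d<R<u, set p* = (R−d)/(u−d) = 0.7500; price each node as the discounted p*-expectation of its children.
Expiry values: V(2,0)=121.9500, V(2,1)=156.5000, V(2,2)=9.2400
  t=1,j=0: stock 127.8400 → up 135.5104 (V=156.5000), down 120.1696 (V=121.9500). Price 143.5558; hedge Δ=2.2522, bond B=-144.3608.
  t=1,j=1: stock 144.1600 → up 152.8096 (V=9.2400), down 135.5104 (V=156.5000). Price 44.7136; hedge Δ=-8.5125, bond B=1271.8803.
  t=0,j=0: stock 136.0000 → up 144.1600 (V=44.7136), down 127.8400 (V=143.5558). Price 67.4021; hedge Δ=-6.0565, bond B=891.0874.
Verification: the root portfolio costs Δ(0,0)·S0 + B(0,0) = 67.4021, matching V0.

(0,0): Delta=-6.0565 Bond=891.0874
(1,0): Delta=2.2522 Bond=-144.3608
(1,1): Delta=-8.5125 Bond=1271.8803
V0=67.4021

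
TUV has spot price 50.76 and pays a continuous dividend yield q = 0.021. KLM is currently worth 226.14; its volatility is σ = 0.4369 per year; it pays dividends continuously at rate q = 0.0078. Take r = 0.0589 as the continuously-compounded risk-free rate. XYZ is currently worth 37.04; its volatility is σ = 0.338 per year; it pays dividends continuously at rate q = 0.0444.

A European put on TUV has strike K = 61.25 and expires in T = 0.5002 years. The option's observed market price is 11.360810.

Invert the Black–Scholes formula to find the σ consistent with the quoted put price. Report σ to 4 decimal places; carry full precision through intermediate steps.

At σ = 0.3611 the Black–Scholes value reproduces the quote:
σ√T = 0.3611·√0.5002 = 0.255387
d₁ = (ln(S/K) + (r−q+σ²/2)T) / (σ√T) = (ln(50.76/61.25) + (0.0589−0.021+0.3611²/2)·0.5002) / 0.255387 = (-0.187855 + 0.051569) / 0.255387 = -0.533645
d₂ = d₁ − σ√T = -0.533645 − 0.255387 = -0.789033
e^{−rT} = 0.970968
e^{−qT} = 0.989551
N(−d₁) = 0.703207,  N(−d₂) = 0.784954
V = K·e^{−rT}·N(−d₂) − S·e^{−qT}·N(−d₁) = 46.682594 − 35.321783 = 11.360810 (equal to the quote); since ∂V/∂σ > 0 for all σ, the implied volatility is unique

sigma = 0.3611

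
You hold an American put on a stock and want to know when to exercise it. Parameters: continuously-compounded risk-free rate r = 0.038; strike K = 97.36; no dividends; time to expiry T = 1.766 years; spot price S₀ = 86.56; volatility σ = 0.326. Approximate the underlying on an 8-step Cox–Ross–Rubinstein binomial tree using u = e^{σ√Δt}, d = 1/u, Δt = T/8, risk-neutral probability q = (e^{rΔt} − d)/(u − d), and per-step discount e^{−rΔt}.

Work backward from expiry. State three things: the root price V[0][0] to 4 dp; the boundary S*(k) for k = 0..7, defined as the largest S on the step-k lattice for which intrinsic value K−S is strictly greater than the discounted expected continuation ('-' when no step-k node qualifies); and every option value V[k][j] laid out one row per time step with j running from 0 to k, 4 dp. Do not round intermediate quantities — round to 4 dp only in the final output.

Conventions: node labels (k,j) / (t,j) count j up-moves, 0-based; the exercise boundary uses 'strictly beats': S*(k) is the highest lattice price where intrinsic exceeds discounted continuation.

Δt=0.22075, u=1.16552, d=0.85799, q=0.48917, disc=e^(-rΔt)=0.99165
k=8 terminal: V=max(K-S,0) → 71.9411 62.8299 50.4530 33.6398 10.8000 0.0000 0.0000 0.0000 0.0000
k=7: j=0 S=29.6263 intr=67.7337 cont=66.9204 V=67.7337[EX]; j=1 S=40.2455 intr=57.1145 cont=56.3012 V=57.1145[EX]; j=2 S=54.6710 intr=42.6890 cont=41.8757 V=42.6890[EX]; j=3 S=74.2672 intr=23.0928 cont=22.2795 V=23.0928[EX]; j=4 S=100.8875 intr=0.0000 cont=5.4708 V=5.4708[hold]; j=5 S=137.0494 intr=0.0000 cont=0.0000 V=0.0000[hold]; j=6 S=186.1732 intr=0.0000 cont=0.0000 V=0.0000[hold]; j=7 S=252.9049 intr=0.0000 cont=0.0000 V=0.0000[hold]  S*(7)=74.2672
k=6: j=0 S=34.5301 intr=62.8299 cont=62.0167 V=62.8299[EX]; j=1 S=46.9070 intr=50.4530 cont=49.6398 V=50.4530[EX]; j=2 S=63.7202 intr=33.6398 cont=32.8265 V=33.6398[EX]; j=3 S=86.5600 intr=10.8000 cont=14.3517 V=14.3517[hold]; j=4 S=117.5864 intr=0.0000 cont=2.7713 V=2.7713[hold]; j=5 S=159.7340 intr=0.0000 cont=0.0000 V=0.0000[hold]; j=6 S=216.9888 intr=0.0000 cont=0.0000 V=0.0000[hold]  S*(6)=63.7202
k=5: j=0 S=40.2455 intr=57.1145 cont=56.3012 V=57.1145[EX]; j=1 S=54.6710 intr=42.6890 cont=41.8757 V=42.6890[EX]; j=2 S=74.2672 intr=23.0928 cont=24.0024 V=24.0024[hold]; j=3 S=100.8875 intr=0.0000 cont=8.6143 V=8.6143[hold]; j=4 S=137.0494 intr=0.0000 cont=1.4038 V=1.4038[hold]; j=5 S=186.1732 intr=0.0000 cont=0.0000 V=0.0000[hold]  S*(5)=54.6710
k=4: j=0 S=46.9070 intr=50.4530 cont=49.6398 V=50.4530[EX]; j=1 S=63.7202 intr=33.6398 cont=33.2677 V=33.6398[EX]; j=2 S=86.5600 intr=10.8000 cont=16.3373 V=16.3373[hold]; j=3 S=117.5864 intr=0.0000 cont=5.0446 V=5.0446[hold]; j=4 S=159.7340 intr=0.0000 cont=0.7111 V=0.7111[hold]  S*(4)=63.7202
k=3: j=0 S=54.6710 intr=42.6890 cont=41.8757 V=42.6890[EX]; j=1 S=74.2672 intr=23.0928 cont=24.9656 V=24.9656[hold]; j=2 S=100.8875 intr=0.0000 cont=10.7229 V=10.7229[hold]; j=3 S=137.0494 intr=0.0000 cont=2.9004 V=2.9004[hold]  S*(3)=54.6710
k=2: j=0 S=63.7202 intr=33.6398 cont=33.7350 V=33.7350[hold]; j=1 S=86.5600 intr=10.8000 cont=17.8481 V=17.8481[hold]; j=2 S=117.5864 intr=0.0000 cont=6.8387 V=6.8387[hold]  S*(2)=-
k=1: j=0 S=74.2672 intr=23.0928 cont=25.7466 V=25.7466[hold]; j=1 S=100.8875 intr=0.0000 cont=12.3585 V=12.3585[hold]  S*(1)=-
k=0: j=0 S=86.5600 intr=10.8000 cont=19.0371 V=19.0371[hold]  S*(0)=-

price = 19.0371
boundary = - - - 54.6710 63.7202 54.6710 63.7202 74.2672
tree:
19.0371
25.7466 12.3585
33.7350 17.8481 6.8387
42.6890 24.9656 10.7229 2.9004
50.4530 33.6398 16.3373 5.0446 0.7111
57.1145 42.6890 24.0024 8.6143 1.4038 0.0000
62.8299 50.4530 33.6398 14.3517 2.7713 0.0000 0.0000
67.7337 57.1145 42.6890 23.0928 5.4708 0.0000 0.0000 0.0000
71.9411 62.8299 50.4530 33.6398 10.8000 0.0000 0.0000 0.0000 0.0000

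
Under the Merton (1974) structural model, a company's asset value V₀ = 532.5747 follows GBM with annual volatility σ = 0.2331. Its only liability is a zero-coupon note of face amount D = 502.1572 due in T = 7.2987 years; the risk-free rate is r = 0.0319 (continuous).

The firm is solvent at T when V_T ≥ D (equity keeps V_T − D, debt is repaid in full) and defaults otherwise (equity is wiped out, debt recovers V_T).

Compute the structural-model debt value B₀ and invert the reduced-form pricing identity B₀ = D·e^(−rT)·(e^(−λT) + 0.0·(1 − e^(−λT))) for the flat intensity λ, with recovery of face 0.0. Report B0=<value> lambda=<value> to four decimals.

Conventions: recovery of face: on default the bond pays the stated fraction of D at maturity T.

Apply the equity-as-call identities (strike 502.1572, horizon 7.2987 years):
d₁ = [ln(V₀/D) + (r + σ²/2)T] / (σ√T)
   = [ln(532.5747/502.1572) + (0.0319 + 0.5·0.2331²)·7.2987] / (0.2331·√7.2987)
   = [0.058810 + 0.431118] / 0.629745 = 0.777978
d₂ = d₁ − σ√T = 0.777978 − 0.629745 = 0.148233
N(d₁) = 0.781709,  N(d₂) = 0.558920,  e^(−rT) = 0.792289
E₀ = V₀·N(d₁) − D·e^(−rT)·N(d₂)
   = 532.5747·0.781709 − 502.1572·0.792289·0.558920 = 193.949823
B₀ = V₀ − E₀ = 532.5747 − 193.949823 = 338.624877
e^(−λT) = (B₀·e^(rT)/D − 0)/(1 − 0) = (338.6249·1.262165/502.1572 − 0)/1 = 0.85112891
λ = −ln(0.85112891)/7.2987 = 0.022085

B0=338.6249 lambda=0.0221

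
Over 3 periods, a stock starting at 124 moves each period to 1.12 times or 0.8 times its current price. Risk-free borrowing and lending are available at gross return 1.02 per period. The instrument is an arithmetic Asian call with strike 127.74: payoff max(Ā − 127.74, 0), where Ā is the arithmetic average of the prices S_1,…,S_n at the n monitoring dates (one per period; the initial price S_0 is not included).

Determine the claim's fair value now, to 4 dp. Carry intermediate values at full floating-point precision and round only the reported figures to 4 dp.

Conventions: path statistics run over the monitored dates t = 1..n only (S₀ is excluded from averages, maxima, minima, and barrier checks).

price = 10.3721

Risk-neutral up-probability p* = (R−d)/(u−d) = (1.02−0.8)/(1.12−0.8) = 0.6875; the claim prices as the p*-weighted sum of path payoffs discounted by R^3.
Enumerate all 2^3 = 8 price paths (U = up ×1.12, D = down ×0.8); each path with k up-moves has probability p*^k·(1−p*)^(3−k).
DDD: Ā=80.6827, payoff=0.0000, prob=0.030518
UDD: Ā=112.9557, payoff=0.0000, prob=0.067139
DUD: Ā=99.7291, payoff=0.0000, prob=0.067139
UUD: Ā=139.6207, payoff=11.8807, prob=0.147705
DDU: Ā=89.1477, payoff=0.0000, prob=0.067139
UDU: Ā=124.8068, payoff=0.0000, prob=0.147705
DUU: Ā=111.5802, payoff=0.0000, prob=0.147705
UUU: Ā=156.2122, payoff=28.4722, prob=0.324951
Price = Σ prob·payoff / R^3 = 11.006921 / 1.061208 = 10.3721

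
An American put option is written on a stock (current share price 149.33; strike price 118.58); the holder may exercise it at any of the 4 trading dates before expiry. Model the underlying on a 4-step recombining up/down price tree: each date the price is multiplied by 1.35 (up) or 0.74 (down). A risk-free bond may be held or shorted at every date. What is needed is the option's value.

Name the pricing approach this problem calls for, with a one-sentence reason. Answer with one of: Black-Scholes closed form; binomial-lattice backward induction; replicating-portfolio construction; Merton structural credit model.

Key observation: the defining feature is the embedded early-exercise option across 4 discrete dates on the spot-149.33 tree; pricing the strike-118.58 put means working backward with an exercise test at every node.

framework: binomial-lattice backward induction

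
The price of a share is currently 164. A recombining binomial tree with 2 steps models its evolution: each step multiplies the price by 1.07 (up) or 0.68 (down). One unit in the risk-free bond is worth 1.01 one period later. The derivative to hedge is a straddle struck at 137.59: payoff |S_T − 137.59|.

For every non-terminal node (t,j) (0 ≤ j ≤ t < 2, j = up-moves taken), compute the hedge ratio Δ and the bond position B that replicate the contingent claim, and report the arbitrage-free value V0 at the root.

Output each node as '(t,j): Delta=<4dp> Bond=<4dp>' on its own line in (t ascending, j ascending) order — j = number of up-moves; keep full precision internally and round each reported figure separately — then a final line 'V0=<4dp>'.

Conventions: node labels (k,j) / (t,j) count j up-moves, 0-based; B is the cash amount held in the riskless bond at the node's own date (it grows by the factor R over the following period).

Under the risk-neutral measure, an up-move has probability p* = (R−d)/(u−d) = 0.8462 and values discount at R = 1.01.
At maturity the claim pays: V(2,0)=61.7564, V(2,1)=18.2636, V(2,2)=50.1736
Node (1,0) S=111.5200: V=(p*·18.2636+(1−p*)·61.7564)/1.01=24.7077; Δ=(18.2636−61.7564)/(119.3264−75.8336)=-1.0000; B=V−Δ·S=136.2277
Node (1,1) S=175.4800: V=(p*·50.1736+(1−p*)·18.2636)/1.01=44.8162; Δ=(50.1736−18.2636)/(187.7636−119.3264)=0.4663; B=V−Δ·S=-37.0043
Node (0,0) S=164.0000: V=(p*·44.8162+(1−p*)·24.7077)/1.01=41.3095; Δ=(44.8162−24.7077)/(175.4800−111.5200)=0.3144; B=V−Δ·S=-10.2507
Sanity check at the root: Δ(0,0)·S0 + B(0,0) reproduces V0 = 41.3095.

(0,0): Delta=0.3144 Bond=-10.2507
(1,0): Delta=-1.0000 Bond=136.2277
(1,1): Delta=0.4663 Bond=-37.0043
V0=41.3095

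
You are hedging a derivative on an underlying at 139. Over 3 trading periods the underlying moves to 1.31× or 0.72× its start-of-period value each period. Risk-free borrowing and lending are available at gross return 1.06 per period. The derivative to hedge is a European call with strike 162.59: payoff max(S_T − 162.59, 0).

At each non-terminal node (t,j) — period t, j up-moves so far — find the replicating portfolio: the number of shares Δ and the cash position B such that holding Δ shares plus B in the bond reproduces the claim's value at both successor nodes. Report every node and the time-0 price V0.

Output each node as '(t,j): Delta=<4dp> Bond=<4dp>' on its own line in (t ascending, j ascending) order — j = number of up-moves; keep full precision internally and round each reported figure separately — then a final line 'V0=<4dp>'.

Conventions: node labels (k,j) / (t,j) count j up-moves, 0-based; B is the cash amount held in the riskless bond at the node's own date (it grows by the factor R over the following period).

Risk-neutral probability p* = (R−d)/(u−d) = (1.06−0.72)/(1.31−0.72) = 0.5763.
Expiry values: V(3,0)=0.0000, V(3,1)=0.0000, V(3,2)=9.1573, V(3,3)=149.8946
(2,0): S=72.0576. Δ = (V_up−V_dn)/(S_up−S_dn) = (0.0000−0.0000)/(94.3955−51.8815) = 0.0000. V = [p*·0.0000 + (1−p*)·0.0000]/1.06 = 0.0000. B = V − Δ·S = 0.0000.
(2,1): S=131.1048. Δ = (V_up−V_dn)/(S_up−S_dn) = (9.1573−0.0000)/(171.7473−94.3955) = 0.1184. V = [p*·9.1573 + (1−p*)·0.0000]/1.06 = 4.9784. B = V − Δ·S = -10.5424.
(2,2): S=238.5379. Δ = (V_up−V_dn)/(S_up−S_dn) = (149.8946−9.1573)/(312.4846−171.7473) = 1.0000. V = [p*·149.8946 + (1−p*)·9.1573]/1.06 = 85.1511. B = V − Δ·S = -153.3868.
(1,0): S=100.0800. Δ = (V_up−V_dn)/(S_up−S_dn) = (4.9784−0.0000)/(131.1048−72.0576) = 0.0843. V = [p*·4.9784 + (1−p*)·0.0000]/1.06 = 2.7065. B = V − Δ·S = -5.7314.
(1,1): S=182.0900. Δ = (V_up−V_dn)/(S_up−S_dn) = (85.1511−4.9784)/(238.5379−131.1048) = 0.7463. V = [p*·85.1511 + (1−p*)·4.9784]/1.06 = 48.2827. B = V − Δ·S = -87.6033.
(0,0): S=139.0000. Δ = (V_up−V_dn)/(S_up−S_dn) = (48.2827−2.7065)/(182.0900−100.0800) = 0.5557. V = [p*·48.2827 + (1−p*)·2.7065]/1.06 = 27.3309. B = V − Δ·S = -49.9168.
Check: Δ(0,0)·S0 + B(0,0) = 27.3309 = V0.

(0,0): Delta=0.5557 Bond=-49.9168
(1,0): Delta=0.0843 Bond=-5.7314
(1,1): Delta=0.7463 Bond=-87.6033
(2,0): Delta=0.0000 Bond=0.0000
(2,1): Delta=0.1184 Bond=-10.5424
(2,2): Delta=1.0000 Bond=-153.3868
V0=27.3309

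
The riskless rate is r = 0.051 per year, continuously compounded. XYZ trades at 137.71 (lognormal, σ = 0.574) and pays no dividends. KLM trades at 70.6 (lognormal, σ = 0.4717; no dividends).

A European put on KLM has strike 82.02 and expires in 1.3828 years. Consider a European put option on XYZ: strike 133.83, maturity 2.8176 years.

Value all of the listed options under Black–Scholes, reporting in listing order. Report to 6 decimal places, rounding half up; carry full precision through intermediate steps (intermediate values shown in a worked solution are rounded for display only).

[KLM put K=82.02]
σ√T = 0.4717·√1.3828 = 0.554684
d₁ = (ln(S/K) + (r+σ²/2)T) / (σ√T) = (ln(70.6/82.02) + (0.051+0.4717²/2)·1.3828) / 0.554684 = (-0.149933 + 0.224360) / 0.554684 = 0.134179
d₂ = d₁ − σ√T = 0.134179 − 0.554684 = -0.420505
e^{−rT} = 0.931906
N(−d₁) = 0.446631,  N(−d₂) = 0.662942
price = K·e^{−rT}·N(−d₂) − S·N(−d₁) = 50.671927 − 31.532114 = 19.139813
[XYZ put K=133.83]
σ√T = 0.574·√2.8176 = 0.963500
d₁ = (ln(S/K) + (r+σ²/2)T) / (σ√T) = (ln(137.71/133.83) + (0.051+0.574²/2)·2.8176) / 0.963500 = (0.028580 + 0.607863) / 0.963500 = 0.660554
d₂ = d₁ − σ√T = 0.660554 − 0.963500 = -0.302946
e^{−rT} = 0.866150
N(−d₁) = 0.254449,  N(−d₂) = 0.619035
price = K·e^{−rT}·N(−d₂) − S·N(−d₁) = 71.756507 − 35.040219 = 36.716288

price(KLM put K=82.02) = 19.139813
price(XYZ put K=133.83) = 36.716288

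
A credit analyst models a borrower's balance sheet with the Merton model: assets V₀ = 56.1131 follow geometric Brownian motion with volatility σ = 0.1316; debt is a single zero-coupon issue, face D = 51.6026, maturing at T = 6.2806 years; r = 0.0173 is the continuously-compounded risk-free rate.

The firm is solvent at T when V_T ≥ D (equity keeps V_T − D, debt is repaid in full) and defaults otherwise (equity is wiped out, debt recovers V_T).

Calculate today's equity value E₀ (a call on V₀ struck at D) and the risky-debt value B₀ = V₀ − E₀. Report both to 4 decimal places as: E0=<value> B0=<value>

With assets at 56.1131 and a single debt payment of 51.6026 at 6.2806 years:
d₁ = [ln(V₀/D) + (r + σ²/2)T] / (σ√T)
   = [ln(56.1131/51.6026) + (0.0173 + 0.5·0.1316²)·6.2806] / (0.1316·√6.2806)
   = [0.083797 + 0.163040] / 0.329804 = 0.748435
d₂ = d₁ − σ√T = 0.748435 − 0.329804 = 0.418630
N(d₁) = 0.772901,  N(d₂) = 0.662257,  e^(−rT) = 0.897040
E₀ = V₀·N(d₁) − D·e^(−rT)·N(d₂)
   = 56.1131·0.772901 − 51.6026·0.897040·0.662257 = 12.714256
B₀ = V₀ − E₀ = 56.1131 − 12.714256 = 43.398844

E0=12.7143 B0=43.3988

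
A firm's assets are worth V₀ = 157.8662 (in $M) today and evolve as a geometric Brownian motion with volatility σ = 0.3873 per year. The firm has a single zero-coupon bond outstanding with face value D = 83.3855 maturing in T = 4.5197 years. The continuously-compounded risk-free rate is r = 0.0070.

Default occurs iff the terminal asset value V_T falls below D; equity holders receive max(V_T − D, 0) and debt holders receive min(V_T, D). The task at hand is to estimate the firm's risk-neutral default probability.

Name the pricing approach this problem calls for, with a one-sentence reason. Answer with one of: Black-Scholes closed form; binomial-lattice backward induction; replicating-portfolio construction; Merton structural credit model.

Key observation: assets follow a GBM and default happens iff V_T < 83.3855; valuing claims on that split (equity as a call, risky debt as the residual) is the structural model's definition.

framework: Merton structural credit model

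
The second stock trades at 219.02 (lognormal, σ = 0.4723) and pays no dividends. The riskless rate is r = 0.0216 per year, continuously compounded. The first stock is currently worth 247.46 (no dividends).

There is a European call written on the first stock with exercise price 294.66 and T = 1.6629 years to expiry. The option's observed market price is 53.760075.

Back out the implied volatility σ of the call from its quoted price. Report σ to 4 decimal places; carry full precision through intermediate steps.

sigma = 0.5273

At σ = 0.5273 the Black–Scholes value reproduces the quote:
σ√T = 0.5273·√1.6629 = 0.679972
d₁ = (ln(S/K) + (r+σ²/2)T) / (σ√T) = (ln(247.46/294.66) + (0.0216+0.5273²/2)·1.6629) / 0.679972 = (-0.174573 + 0.267099) / 0.679972 = 0.136074
d₂ = d₁ − σ√T = 0.136074 − 0.679972 = -0.543898
e^{−rT} = 0.964719
N(d₁) = 0.554118,  N(d₂) = 0.293256
V = S·N(d₁) − K·e^{−rT}·N(d₂) = 137.122152 − 83.362077 = 53.760075 (the quoted price), and the Black–Scholes price is strictly increasing in σ, so σ is unique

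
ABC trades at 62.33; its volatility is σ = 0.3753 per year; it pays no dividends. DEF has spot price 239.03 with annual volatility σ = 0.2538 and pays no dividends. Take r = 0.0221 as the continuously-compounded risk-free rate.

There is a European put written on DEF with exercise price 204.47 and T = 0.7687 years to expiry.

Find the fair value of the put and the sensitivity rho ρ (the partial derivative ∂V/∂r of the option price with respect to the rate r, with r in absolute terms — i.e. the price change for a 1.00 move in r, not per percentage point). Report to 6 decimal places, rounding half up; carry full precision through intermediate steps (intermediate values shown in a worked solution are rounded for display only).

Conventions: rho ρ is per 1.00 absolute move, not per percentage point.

price = 6.070545
ρ = -39.005896

σ√T = 0.2538·√0.7687 = 0.222521
d₁ = (ln(S/K) + (r+σ²/2)T) / (σ√T) = (ln(239.03/204.47) + (0.0221+0.2538²/2)·0.7687) / 0.222521 = (0.156168 + 0.041746) / 0.222521 = 0.889418
d₂ = d₁ − σ√T = 0.889418 − 0.222521 = 0.666898
e^{−rT} = 0.983155
N(−d₁) = 0.186889,  N(−d₂) = 0.252419
Put price V = K·e^{−rT}·N(−d₂) − S·N(−d₁) = 50.742677 − 44.672132 = 6.070545
ρ = −K·T·e^{−rT}·N(−d₂) = -39.005896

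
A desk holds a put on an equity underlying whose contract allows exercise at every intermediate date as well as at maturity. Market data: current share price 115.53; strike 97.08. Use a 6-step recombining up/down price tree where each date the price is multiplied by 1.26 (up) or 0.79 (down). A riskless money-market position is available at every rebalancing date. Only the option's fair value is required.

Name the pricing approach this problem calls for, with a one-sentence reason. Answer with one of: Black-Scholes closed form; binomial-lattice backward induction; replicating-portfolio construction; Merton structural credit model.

framework: binomial-lattice backward induction

Key observation: early exercise of the strike-97.08 put must be checked at each of the 6 dates (spot 115.53), which forces a node-by-node comparison of intrinsic and continuation value backward from expiry.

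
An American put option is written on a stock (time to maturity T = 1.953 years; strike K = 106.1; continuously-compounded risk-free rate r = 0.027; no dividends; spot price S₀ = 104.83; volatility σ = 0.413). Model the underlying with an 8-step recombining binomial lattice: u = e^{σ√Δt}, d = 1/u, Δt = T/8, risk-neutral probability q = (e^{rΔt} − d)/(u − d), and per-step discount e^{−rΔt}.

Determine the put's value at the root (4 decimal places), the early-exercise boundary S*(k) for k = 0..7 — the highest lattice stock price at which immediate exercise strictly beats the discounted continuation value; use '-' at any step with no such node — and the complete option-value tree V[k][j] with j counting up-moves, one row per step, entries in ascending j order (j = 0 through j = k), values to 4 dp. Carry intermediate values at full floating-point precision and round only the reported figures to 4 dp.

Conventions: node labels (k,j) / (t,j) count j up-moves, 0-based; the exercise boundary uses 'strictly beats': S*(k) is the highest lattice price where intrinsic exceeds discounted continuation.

price = 21.6372
boundary = - - - 56.8356 46.3445 56.8356 69.7015 85.4799
tree:
21.6372
29.4274 12.9908
38.7746 19.1024 6.1510
49.2644 27.2692 9.9873 1.8292
59.7555 37.5147 15.8809 3.3553 0.1011
68.3100 49.2644 24.5432 6.1505 0.1904 0.0000
75.2855 59.7555 36.3985 11.2659 0.3584 0.0000 0.0000
80.9734 68.3100 49.2644 20.6201 0.6747 0.0000 0.0000 0.0000
85.6114 75.2855 59.7555 36.3985 1.2700 0.0000 0.0000 0.0000 0.0000

Δt=0.24413, u=1.22637, d=0.81541, q=0.46525, disc=e^(-rΔt)=0.99343
k=8 terminal: V=max(K-S,0) → 85.6114 75.2855 59.7555 36.3985 1.2700 0.0000 0.0000 0.0000 0.0000
k=7: j=0 S=25.1266 intr=80.9734 cont=80.2764 V=80.9734[EX]; j=1 S=37.7900 intr=68.3100 cont=67.6130 V=68.3100[EX]; j=2 S=56.8356 intr=49.2644 cont=48.5674 V=49.2644[EX]; j=3 S=85.4799 intr=20.6201 cont=19.9231 V=20.6201[EX]; j=4 S=128.5604 intr=0.0000 cont=0.6747 V=0.6747[hold]; j=5 S=193.3530 intr=0.0000 cont=0.0000 V=0.0000[hold]; j=6 S=290.8001 intr=0.0000 cont=0.0000 V=0.0000[hold]; j=7 S=437.3590 intr=0.0000 cont=0.0000 V=0.0000[hold]  S*(7)=85.4799
k=6: j=0 S=30.8145 intr=75.2855 cont=74.5885 V=75.2855[EX]; j=1 S=46.3445 intr=59.7555 cont=59.0584 V=59.7555[EX]; j=2 S=69.7015 intr=36.3985 cont=35.7015 V=36.3985[EX]; j=3 S=104.8300 intr=1.2700 cont=11.2659 V=11.2659[hold]; j=4 S=157.6628 intr=0.0000 cont=0.3584 V=0.3584[hold]; j=5 S=237.1225 intr=0.0000 cont=0.0000 V=0.0000[hold]; j=6 S=356.6287 intr=0.0000 cont=0.0000 V=0.0000[hold]  S*(6)=69.7015
k=5: j=0 S=37.7900 intr=68.3100 cont=67.6130 V=68.3100[EX]; j=1 S=56.8356 intr=49.2644 cont=48.5674 V=49.2644[EX]; j=2 S=85.4799 intr=20.6201 cont=24.5432 V=24.5432[hold]; j=3 S=128.5604 intr=0.0000 cont=6.1505 V=6.1505[hold]; j=4 S=193.3530 intr=0.0000 cont=0.1904 V=0.1904[hold]; j=5 S=290.8001 intr=0.0000 cont=0.0000 V=0.0000[hold]  S*(5)=56.8356
k=4: j=0 S=46.3445 intr=59.7555 cont=59.0584 V=59.7555[EX]; j=1 S=69.7015 intr=36.3985 cont=37.5147 V=37.5147[hold]; j=2 S=104.8300 intr=1.2700 cont=15.8809 V=15.8809[hold]; j=3 S=157.6628 intr=0.0000 cont=3.3553 V=3.3553[hold]; j=4 S=237.1225 intr=0.0000 cont=0.1011 V=0.1011[hold]  S*(4)=46.3445
k=3: j=0 S=56.8356 intr=49.2644 cont=49.0833 V=49.2644[EX]; j=1 S=85.4799 intr=20.6201 cont=27.2692 V=27.2692[hold]; j=2 S=128.5604 intr=0.0000 cont=9.9873 V=9.9873[hold]; j=3 S=193.3530 intr=0.0000 cont=1.8292 V=1.8292[hold]  S*(3)=56.8356
k=2: j=0 S=69.7015 intr=36.3985 cont=38.7746 V=38.7746[hold]; j=1 S=104.8300 intr=1.2700 cont=19.1024 V=19.1024[hold]; j=2 S=157.6628 intr=0.0000 cont=6.1510 V=6.1510[hold]  S*(2)=-
k=1: j=0 S=85.4799 intr=20.6201 cont=29.4274 V=29.4274[hold]; j=1 S=128.5604 intr=0.0000 cont=12.9908 V=12.9908[hold]  S*(1)=-
k=0: j=0 S=104.8300 intr=1.2700 cont=21.6372 V=21.6372[hold]  S*(0)=-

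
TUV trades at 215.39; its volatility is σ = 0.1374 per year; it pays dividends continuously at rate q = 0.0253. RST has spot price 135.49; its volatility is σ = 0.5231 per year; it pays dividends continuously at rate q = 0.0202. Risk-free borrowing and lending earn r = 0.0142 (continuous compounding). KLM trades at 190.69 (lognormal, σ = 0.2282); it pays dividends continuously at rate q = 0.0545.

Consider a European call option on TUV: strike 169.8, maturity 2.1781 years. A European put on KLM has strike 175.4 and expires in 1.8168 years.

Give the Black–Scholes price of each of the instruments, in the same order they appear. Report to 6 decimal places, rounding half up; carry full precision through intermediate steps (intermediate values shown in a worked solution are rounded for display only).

[TUV call K=169.8]
σ√T = 0.1374·√2.1781 = 0.202780
d₁ = (ln(S/K) + (r−q+σ²/2)T) / (σ√T) = (ln(215.39/169.8) + (0.0142−0.0253+0.1374²/2)·2.1781) / 0.202780 = (0.237829 − 0.003617) / 0.202780 = 1.155004
d₂ = d₁ − σ√T = 1.155004 − 0.202780 = 0.952224
e^{−rT} = 0.969544
e^{−qT} = 0.946385
N(d₁) = 0.875956,  N(d₂) = 0.829508
price = S·e^{−qT}·N(d₁) − K·e^{−rT}·N(d₂) = 178.556420 − 136.560827 = 41.995593
[KLM put K=175.4]
σ√T = 0.2282·√1.8168 = 0.307588
d₁ = (ln(S/K) + (r−q+σ²/2)T) / (σ√T) = (ln(190.69/175.4) + (0.0142−0.0545+0.2282²/2)·1.8168) / 0.307588 = (0.083580 − 0.025912) / 0.307588 = 0.187485
d₂ = d₁ − σ√T = 0.187485 − 0.307588 = -0.120103
e^{−rT} = 0.974531
e^{−qT} = 0.905729
N(−d₁) = 0.425640,  N(−d₂) = 0.547799
price = K·e^{−rT}·N(−d₂) − S·e^{−qT}·N(−d₁) = 93.636850 − 73.513760 = 20.123091

price(TUV call K=169.8) = 41.995593
price(KLM put K=175.4) = 20.123091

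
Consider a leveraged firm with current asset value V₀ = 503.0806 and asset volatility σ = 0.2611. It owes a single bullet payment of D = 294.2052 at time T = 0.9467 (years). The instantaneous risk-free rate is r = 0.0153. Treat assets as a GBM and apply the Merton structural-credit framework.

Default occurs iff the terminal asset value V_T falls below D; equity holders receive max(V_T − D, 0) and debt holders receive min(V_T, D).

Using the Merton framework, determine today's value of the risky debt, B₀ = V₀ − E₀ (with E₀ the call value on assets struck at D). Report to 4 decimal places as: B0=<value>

B0=289.4597

Work the structural quantities from V₀ = 503.0806 against face 294.2052:
d₁ = [ln(V₀/D) + (r + σ²/2)T] / (σ√T)
   = [ln(503.0806/294.2052) + (0.0153 + 0.5·0.2611²)·0.9467] / (0.2611·√0.9467)
   = [0.536473 + 0.046754] / 0.254046 = 2.295751
d₂ = d₁ − σ√T = 2.295751 − 0.254046 = 2.041704
N(d₁) = 0.989155,  N(d₂) = 0.979410,  e^(−rT) = 0.985620
E₀ = V₀·N(d₁) − D·e^(−rT)·N(d₂)
   = 503.0806·0.989155 − 294.2052·0.985620·0.979410 = 213.620862
B₀ = V₀ − E₀ = 503.0806 − 213.620862 = 289.459738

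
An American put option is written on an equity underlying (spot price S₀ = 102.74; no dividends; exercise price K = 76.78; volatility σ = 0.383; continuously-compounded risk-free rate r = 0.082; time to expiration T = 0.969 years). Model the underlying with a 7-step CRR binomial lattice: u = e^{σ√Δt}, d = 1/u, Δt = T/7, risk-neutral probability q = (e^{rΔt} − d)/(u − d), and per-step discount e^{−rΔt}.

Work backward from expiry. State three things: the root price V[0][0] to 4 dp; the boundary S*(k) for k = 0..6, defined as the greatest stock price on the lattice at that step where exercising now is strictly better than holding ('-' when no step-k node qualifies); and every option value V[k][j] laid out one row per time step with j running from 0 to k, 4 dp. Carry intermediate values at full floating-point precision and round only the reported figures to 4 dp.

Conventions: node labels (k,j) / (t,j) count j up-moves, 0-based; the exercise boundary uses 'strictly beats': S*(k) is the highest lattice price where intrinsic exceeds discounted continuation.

price = 3.0930
boundary = - - - - - 50.3857 58.1023
tree:
3.0930
5.0732 1.2170
8.1116 2.2021 0.2764
12.5639 3.9198 0.5640 0.0000
18.6905 6.8276 1.1509 0.0000 0.0000
26.3943 11.5427 2.3485 0.0000 0.0000 0.0000
33.0861 18.6777 4.7923 0.0000 0.0000 0.0000 0.0000
38.8892 26.3943 9.7792 0.0000 0.0000 0.0000 0.0000 0.0000

params: Δt=0.13843 u=1.15315 d=0.86719 q=0.50436 e^(-rΔt)=0.98871
t_7 payoffs: 38.8892 26.3943 9.7792 0.0000 0.0000 0.0000 0.0000 0.0000
t_6: node(6,0) S=43.6939 payoff=33.0861 vs cont=32.2195 → 33.0861 [stop]  node(6,1) S=58.1023 payoff=18.6777 vs cont=17.8111 → 18.6777 [stop]  node(6,2) S=77.2621 payoff=0.0000 vs cont=4.7923 → 4.7923 [wait]  node(6,3) S=102.7400 payoff=0.0000 vs cont=0.0000 → 0.0000 [wait]  node(6,4) S=136.6195 payoff=0.0000 vs cont=0.0000 → 0.0000 [wait]  node(6,5) S=181.6710 payoff=0.0000 vs cont=0.0000 → 0.0000 [wait]  node(6,6) S=241.5787 payoff=0.0000 vs cont=0.0000 → 0.0000 [wait]  ⇒ S*(6)=58.1023
t_5: node(5,0) S=50.3857 payoff=26.3943 vs cont=25.5277 → 26.3943 [stop]  node(5,1) S=67.0008 payoff=9.7792 vs cont=11.5427 → 11.5427 [wait]  node(5,2) S=89.0949 payoff=0.0000 vs cont=2.3485 → 2.3485 [wait]  node(5,3) S=118.4748 payoff=0.0000 vs cont=0.0000 → 0.0000 [wait]  node(5,4) S=157.5430 payoff=0.0000 vs cont=0.0000 → 0.0000 [wait]  node(5,5) S=209.4942 payoff=0.0000 vs cont=0.0000 → 0.0000 [wait]  ⇒ S*(5)=50.3857
t_4: node(4,0) S=58.1023 payoff=18.6777 vs cont=18.6905 → 18.6905 [wait]  node(4,1) S=77.2621 payoff=0.0000 vs cont=6.8276 → 6.8276 [wait]  node(4,2) S=102.7400 payoff=0.0000 vs cont=1.1509 → 1.1509 [wait]  node(4,3) S=136.6195 payoff=0.0000 vs cont=0.0000 → 0.0000 [wait]  node(4,4) S=181.6710 payoff=0.0000 vs cont=0.0000 → 0.0000 [wait]  ⇒ S*(4)=-
t_3: node(3,0) S=67.0008 payoff=9.7792 vs cont=12.5639 → 12.5639 [wait]  node(3,1) S=89.0949 payoff=0.0000 vs cont=3.9198 → 3.9198 [wait]  node(3,2) S=118.4748 payoff=0.0000 vs cont=0.5640 → 0.5640 [wait]  node(3,3) S=157.5430 payoff=0.0000 vs cont=0.0000 → 0.0000 [wait]  ⇒ S*(3)=-
t_2: node(2,0) S=77.2621 payoff=0.0000 vs cont=8.1116 → 8.1116 [wait]  node(2,1) S=102.7400 payoff=0.0000 vs cont=2.2021 → 2.2021 [wait]  node(2,2) S=136.6195 payoff=0.0000 vs cont=0.2764 → 0.2764 [wait]  ⇒ S*(2)=-
t_1: node(1,0) S=89.0949 payoff=0.0000 vs cont=5.0732 → 5.0732 [wait]  node(1,1) S=118.4748 payoff=0.0000 vs cont=1.2170 → 1.2170 [wait]  ⇒ S*(1)=-
t_0: node(0,0) S=102.7400 payoff=0.0000 vs cont=3.0930 → 3.0930 [wait]  ⇒ S*(0)=-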